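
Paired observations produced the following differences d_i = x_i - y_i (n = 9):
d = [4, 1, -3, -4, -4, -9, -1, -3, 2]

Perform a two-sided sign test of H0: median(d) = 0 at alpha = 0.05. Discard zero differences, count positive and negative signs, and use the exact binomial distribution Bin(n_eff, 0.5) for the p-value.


Step 1: Discard zero differences. Original n = 9; n_eff = number of nonzero differences = 9.
Nonzero differences (with sign): +4, +1, -3, -4, -4, -9, -1, -3, +2
Step 2: Count signs: positive = 3, negative = 6.
Step 3: Under H0: P(positive) = 0.5, so the number of positives S ~ Bin(9, 0.5).
Step 4: Two-sided exact p-value = sum of Bin(9,0.5) probabilities at or below the observed probability = 0.507812.
Step 5: alpha = 0.05. fail to reject H0.

n_eff = 9, pos = 3, neg = 6, p = 0.507812, fail to reject H0.


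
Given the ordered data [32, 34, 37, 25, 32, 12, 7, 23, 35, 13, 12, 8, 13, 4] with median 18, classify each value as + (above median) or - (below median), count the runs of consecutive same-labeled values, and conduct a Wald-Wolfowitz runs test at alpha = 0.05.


Step 1: Compute median = 18; label A = above, B = below.
Labels in order: AAAAABBAABBBBB  (n_A = 7, n_B = 7)
Step 2: Count runs R = 4.
Step 3: Under H0 (random ordering), E[R] = 2*n_A*n_B/(n_A+n_B) + 1 = 2*7*7/14 + 1 = 8.0000.
        Var[R] = 2*n_A*n_B*(2*n_A*n_B - n_A - n_B) / ((n_A+n_B)^2 * (n_A+n_B-1)) = 8232/2548 = 3.2308.
        SD[R] = 1.7974.
Step 4: Continuity-corrected z = (R + 0.5 - E[R]) / SD[R] = (4 + 0.5 - 8.0000) / 1.7974 = -1.9472.
Step 5: Two-sided p-value via normal approximation = 2*(1 - Phi(|z|)) = 0.051508.
Step 6: alpha = 0.05. fail to reject H0.

R = 4, z = -1.9472, p = 0.051508, fail to reject H0.


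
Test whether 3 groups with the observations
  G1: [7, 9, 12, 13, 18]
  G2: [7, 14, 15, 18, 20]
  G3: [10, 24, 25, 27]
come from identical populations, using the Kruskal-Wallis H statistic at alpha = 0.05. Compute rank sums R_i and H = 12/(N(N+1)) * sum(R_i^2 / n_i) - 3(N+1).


Step 1: Combine all N = 14 observations and assign midranks.
sorted (value, group, rank): (7,G1,1.5), (7,G2,1.5), (9,G1,3), (10,G3,4), (12,G1,5), (13,G1,6), (14,G2,7), (15,G2,8), (18,G1,9.5), (18,G2,9.5), (20,G2,11), (24,G3,12), (25,G3,13), (27,G3,14)
Step 2: Sum ranks within each group.
R_1 = 25 (n_1 = 5)
R_2 = 37 (n_2 = 5)
R_3 = 43 (n_3 = 4)
Step 3: H = 12/(N(N+1)) * sum(R_i^2/n_i) - 3(N+1)
     = 12/(14*15) * (25^2/5 + 37^2/5 + 43^2/4) - 3*15
     = 0.057143 * 861.05 - 45
     = 4.202857.
Step 4: Ties present; correction factor C = 1 - 12/(14^3 - 14) = 0.995604. Corrected H = 4.202857 / 0.995604 = 4.221413.
Step 5: Under H0, H ~ chi^2(2); p-value = 0.121152.
Step 6: alpha = 0.05. fail to reject H0.

H = 4.2214, df = 2, p = 0.121152, fail to reject H0.


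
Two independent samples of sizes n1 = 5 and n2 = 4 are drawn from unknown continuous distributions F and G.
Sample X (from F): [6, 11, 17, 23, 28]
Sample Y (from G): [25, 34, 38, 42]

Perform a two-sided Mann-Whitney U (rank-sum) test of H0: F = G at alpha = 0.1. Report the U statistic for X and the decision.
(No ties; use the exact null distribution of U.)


Step 1: Combine and sort all 9 observations; assign midranks.
sorted (value, group): (6,X), (11,X), (17,X), (23,X), (25,Y), (28,X), (34,Y), (38,Y), (42,Y)
ranks: 6->1, 11->2, 17->3, 23->4, 25->5, 28->6, 34->7, 38->8, 42->9
Step 2: Rank sum for X: R1 = 1 + 2 + 3 + 4 + 6 = 16.
Step 3: U_X = R1 - n1(n1+1)/2 = 16 - 5*6/2 = 16 - 15 = 1.
       U_Y = n1*n2 - U_X = 20 - 1 = 19.
Step 4: No ties, so the exact null distribution of U (based on enumerating the C(9,5) = 126 equally likely rank assignments) gives the two-sided p-value.
Step 5: p-value = 0.031746; compare to alpha = 0.1. reject H0.

U_X = 1, p = 0.031746, reject H0 at alpha = 0.1.


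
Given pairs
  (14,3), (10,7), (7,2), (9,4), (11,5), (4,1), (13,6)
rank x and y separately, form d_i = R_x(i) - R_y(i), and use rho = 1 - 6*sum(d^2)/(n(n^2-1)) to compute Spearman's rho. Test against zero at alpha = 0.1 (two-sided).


Step 1: Rank x and y separately (midranks; no ties here).
rank(x): 14->7, 10->4, 7->2, 9->3, 11->5, 4->1, 13->6
rank(y): 3->3, 7->7, 2->2, 4->4, 5->5, 1->1, 6->6
Step 2: d_i = R_x(i) - R_y(i); compute d_i^2.
  (7-3)^2=16, (4-7)^2=9, (2-2)^2=0, (3-4)^2=1, (5-5)^2=0, (1-1)^2=0, (6-6)^2=0
sum(d^2) = 26.
Step 3: rho = 1 - 6*26 / (7*(7^2 - 1)) = 1 - 156/336 = 0.535714.
Step 4: Under H0, t = rho * sqrt((n-2)/(1-rho^2)) = 1.4186 ~ t(5).
Step 5: Two-sided p-value from the t-distribution with 5 df = 0.215217.
Step 6: alpha = 0.1. fail to reject H0.

rho = 0.5357, p = 0.215217, fail to reject H0 at alpha = 0.1.


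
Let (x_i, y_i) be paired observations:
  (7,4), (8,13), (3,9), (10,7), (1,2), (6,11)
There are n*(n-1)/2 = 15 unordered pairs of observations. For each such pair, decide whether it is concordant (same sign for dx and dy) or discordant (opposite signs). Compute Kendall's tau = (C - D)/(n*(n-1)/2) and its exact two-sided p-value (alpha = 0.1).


Step 1: Enumerate the 15 unordered pairs (i,j) with i<j and classify each by sign(x_j-x_i) * sign(y_j-y_i).
  (1,2):dx=+1,dy=+9->C; (1,3):dx=-4,dy=+5->D; (1,4):dx=+3,dy=+3->C; (1,5):dx=-6,dy=-2->C
  (1,6):dx=-1,dy=+7->D; (2,3):dx=-5,dy=-4->C; (2,4):dx=+2,dy=-6->D; (2,5):dx=-7,dy=-11->C
  (2,6):dx=-2,dy=-2->C; (3,4):dx=+7,dy=-2->D; (3,5):dx=-2,dy=-7->C; (3,6):dx=+3,dy=+2->C
  (4,5):dx=-9,dy=-5->C; (4,6):dx=-4,dy=+4->D; (5,6):dx=+5,dy=+9->C
Step 2: C = 10, D = 5, total pairs = 15.
Step 3: tau = (C - D)/(n(n-1)/2) = (10 - 5)/15 = 0.333333.
Step 4: Exact two-sided p-value (enumerate n! = 720 permutations of y under H0): p = 0.469444.
Step 5: alpha = 0.1. fail to reject H0.

tau_b = 0.3333 (C=10, D=5), p = 0.469444, fail to reject H0.


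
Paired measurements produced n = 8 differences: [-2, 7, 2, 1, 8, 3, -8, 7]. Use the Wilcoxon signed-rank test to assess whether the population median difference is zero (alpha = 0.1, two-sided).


Step 1: Drop any zero differences (none here) and take |d_i|.
|d| = [2, 7, 2, 1, 8, 3, 8, 7]
Step 2: Midrank |d_i| (ties get averaged ranks).
ranks: |2|->2.5, |7|->5.5, |2|->2.5, |1|->1, |8|->7.5, |3|->4, |8|->7.5, |7|->5.5
Step 3: Attach original signs; sum ranks with positive sign and with negative sign.
W+ = 5.5 + 2.5 + 1 + 7.5 + 4 + 5.5 = 26
W- = 2.5 + 7.5 = 10
(Check: W+ + W- = 36 should equal n(n+1)/2 = 36.)
Step 4: Test statistic W = min(W+, W-) = 10.
Step 5: Ties in |d|, so use the tie-corrected normal approximation.
        E[W] = n(n+1)/4 = 8*9/4 = 18.
        Tie groups: |d|=2 (t=2), |d|=7 (t=2), |d|=8 (t=2); sum(t^3 - t) = 18.
        Var[W] = n(n+1)(2n+1)/24 - sum(t^3-t)/48 = 1224/24 - 18/48 = 50.625.
        z = (W - E[W]) / sqrt(Var[W]) = (10 - 18) / 7.1151 = -1.1244.
        Two-sided p = 2*Phi(z) = 0.260858.
Step 6: alpha = 0.1. fail to reject H0.

W+ = 26, W- = 10, W = min = 10, p = 0.260858, fail to reject H0.


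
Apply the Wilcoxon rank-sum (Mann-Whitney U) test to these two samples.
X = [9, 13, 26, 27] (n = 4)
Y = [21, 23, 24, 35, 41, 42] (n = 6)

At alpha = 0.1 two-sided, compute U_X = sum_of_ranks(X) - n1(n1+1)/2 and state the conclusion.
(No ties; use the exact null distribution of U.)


Step 1: Combine and sort all 10 observations; assign midranks.
sorted (value, group): (9,X), (13,X), (21,Y), (23,Y), (24,Y), (26,X), (27,X), (35,Y), (41,Y), (42,Y)
ranks: 9->1, 13->2, 21->3, 23->4, 24->5, 26->6, 27->7, 35->8, 41->9, 42->10
Step 2: Rank sum for X: R1 = 1 + 2 + 6 + 7 = 16.
Step 3: U_X = R1 - n1(n1+1)/2 = 16 - 4*5/2 = 16 - 10 = 6.
       U_Y = n1*n2 - U_X = 24 - 6 = 18.
Step 4: No ties, so the exact null distribution of U (based on enumerating the C(10,4) = 210 equally likely rank assignments) gives the two-sided p-value.
Step 5: p-value = 0.257143; compare to alpha = 0.1. fail to reject H0.

U_X = 6, p = 0.257143, fail to reject H0 at alpha = 0.1.


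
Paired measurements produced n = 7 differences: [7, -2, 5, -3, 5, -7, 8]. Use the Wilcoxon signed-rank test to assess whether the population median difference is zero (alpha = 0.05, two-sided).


Step 1: Drop any zero differences (none here) and take |d_i|.
|d| = [7, 2, 5, 3, 5, 7, 8]
Step 2: Midrank |d_i| (ties get averaged ranks).
ranks: |7|->5.5, |2|->1, |5|->3.5, |3|->2, |5|->3.5, |7|->5.5, |8|->7
Step 3: Attach original signs; sum ranks with positive sign and with negative sign.
W+ = 5.5 + 3.5 + 3.5 + 7 = 19.5
W- = 1 + 2 + 5.5 = 8.5
(Check: W+ + W- = 28 should equal n(n+1)/2 = 28.)
Step 4: Test statistic W = min(W+, W-) = 8.5.
Step 5: Ties in |d|, so use the tie-corrected normal approximation.
        E[W] = n(n+1)/4 = 7*8/4 = 14.
        Tie groups: |d|=5 (t=2), |d|=7 (t=2); sum(t^3 - t) = 12.
        Var[W] = n(n+1)(2n+1)/24 - sum(t^3-t)/48 = 840/24 - 12/48 = 34.75.
        z = (W - E[W]) / sqrt(Var[W]) = (8.5 - 14) / 5.8949 = -0.9330.
        Two-sided p = 2*Phi(z) = 0.350816.
Step 6: alpha = 0.05. fail to reject H0.

W+ = 19.5, W- = 8.5, W = min = 8.5, p = 0.350816, fail to reject H0.


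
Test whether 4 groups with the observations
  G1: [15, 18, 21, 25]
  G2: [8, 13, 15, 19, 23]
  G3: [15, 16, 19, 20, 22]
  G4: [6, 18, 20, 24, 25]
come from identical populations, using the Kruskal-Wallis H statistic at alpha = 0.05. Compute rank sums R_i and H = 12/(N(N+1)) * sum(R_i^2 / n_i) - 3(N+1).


Step 1: Combine all N = 19 observations and assign midranks.
sorted (value, group, rank): (6,G4,1), (8,G2,2), (13,G2,3), (15,G1,5), (15,G2,5), (15,G3,5), (16,G3,7), (18,G1,8.5), (18,G4,8.5), (19,G2,10.5), (19,G3,10.5), (20,G3,12.5), (20,G4,12.5), (21,G1,14), (22,G3,15), (23,G2,16), (24,G4,17), (25,G1,18.5), (25,G4,18.5)
Step 2: Sum ranks within each group.
R_1 = 46 (n_1 = 4)
R_2 = 36.5 (n_2 = 5)
R_3 = 50 (n_3 = 5)
R_4 = 57.5 (n_4 = 5)
Step 3: H = 12/(N(N+1)) * sum(R_i^2/n_i) - 3(N+1)
     = 12/(19*20) * (46^2/4 + 36.5^2/5 + 50^2/5 + 57.5^2/5) - 3*20
     = 0.031579 * 1956.7 - 60
     = 1.790526.
Step 4: Ties present; correction factor C = 1 - 48/(19^3 - 19) = 0.992982. Corrected H = 1.790526 / 0.992982 = 1.803180.
Step 5: Under H0, H ~ chi^2(3); p-value = 0.614243.
Step 6: alpha = 0.05. fail to reject H0.

H = 1.8032, df = 3, p = 0.614243, fail to reject H0.


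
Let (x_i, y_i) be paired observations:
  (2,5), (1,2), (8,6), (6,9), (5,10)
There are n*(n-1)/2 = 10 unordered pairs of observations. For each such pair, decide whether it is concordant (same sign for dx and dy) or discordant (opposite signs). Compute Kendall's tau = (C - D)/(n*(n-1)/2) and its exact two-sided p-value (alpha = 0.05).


Step 1: Enumerate the 10 unordered pairs (i,j) with i<j and classify each by sign(x_j-x_i) * sign(y_j-y_i).
  (1,2):dx=-1,dy=-3->C; (1,3):dx=+6,dy=+1->C; (1,4):dx=+4,dy=+4->C; (1,5):dx=+3,dy=+5->C
  (2,3):dx=+7,dy=+4->C; (2,4):dx=+5,dy=+7->C; (2,5):dx=+4,dy=+8->C; (3,4):dx=-2,dy=+3->D
  (3,5):dx=-3,dy=+4->D; (4,5):dx=-1,dy=+1->D
Step 2: C = 7, D = 3, total pairs = 10.
Step 3: tau = (C - D)/(n(n-1)/2) = (7 - 3)/10 = 0.400000.
Step 4: Exact two-sided p-value (enumerate n! = 120 permutations of y under H0): p = 0.483333.
Step 5: alpha = 0.05. fail to reject H0.

tau_b = 0.4000 (C=7, D=3), p = 0.483333, fail to reject H0.


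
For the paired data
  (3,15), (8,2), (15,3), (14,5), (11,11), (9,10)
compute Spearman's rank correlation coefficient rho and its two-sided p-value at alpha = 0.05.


Step 1: Rank x and y separately (midranks; no ties here).
rank(x): 3->1, 8->2, 15->6, 14->5, 11->4, 9->3
rank(y): 15->6, 2->1, 3->2, 5->3, 11->5, 10->4
Step 2: d_i = R_x(i) - R_y(i); compute d_i^2.
  (1-6)^2=25, (2-1)^2=1, (6-2)^2=16, (5-3)^2=4, (4-5)^2=1, (3-4)^2=1
sum(d^2) = 48.
Step 3: rho = 1 - 6*48 / (6*(6^2 - 1)) = 1 - 288/210 = -0.371429.
Step 4: Under H0, t = rho * sqrt((n-2)/(1-rho^2)) = -0.8001 ~ t(4).
Step 5: Two-sided p-value from the t-distribution with 4 df = 0.468478.
Step 6: alpha = 0.05. fail to reject H0.

rho = -0.3714, p = 0.468478, fail to reject H0 at alpha = 0.05.


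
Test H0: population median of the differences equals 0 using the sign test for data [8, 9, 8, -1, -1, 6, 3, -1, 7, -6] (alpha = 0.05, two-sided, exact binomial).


Step 1: Discard zero differences. Original n = 10; n_eff = number of nonzero differences = 10.
Nonzero differences (with sign): +8, +9, +8, -1, -1, +6, +3, -1, +7, -6
Step 2: Count signs: positive = 6, negative = 4.
Step 3: Under H0: P(positive) = 0.5, so the number of positives S ~ Bin(10, 0.5).
Step 4: Two-sided exact p-value = sum of Bin(10,0.5) probabilities at or below the observed probability = 0.753906.
Step 5: alpha = 0.05. fail to reject H0.

n_eff = 10, pos = 6, neg = 4, p = 0.753906, fail to reject H0.


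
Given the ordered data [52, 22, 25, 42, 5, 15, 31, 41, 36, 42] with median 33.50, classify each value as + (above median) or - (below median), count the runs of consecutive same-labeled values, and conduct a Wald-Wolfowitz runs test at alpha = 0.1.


Step 1: Compute median = 33.50; label A = above, B = below.
Labels in order: ABBABBBAAA  (n_A = 5, n_B = 5)
Step 2: Count runs R = 5.
Step 3: Under H0 (random ordering), E[R] = 2*n_A*n_B/(n_A+n_B) + 1 = 2*5*5/10 + 1 = 6.0000.
        Var[R] = 2*n_A*n_B*(2*n_A*n_B - n_A - n_B) / ((n_A+n_B)^2 * (n_A+n_B-1)) = 2000/900 = 2.2222.
        SD[R] = 1.4907.
Step 4: Continuity-corrected z = (R + 0.5 - E[R]) / SD[R] = (5 + 0.5 - 6.0000) / 1.4907 = -0.3354.
Step 5: Two-sided p-value via normal approximation = 2*(1 - Phi(|z|)) = 0.737316.
Step 6: alpha = 0.1. fail to reject H0.

R = 5, z = -0.3354, p = 0.737316, fail to reject H0.


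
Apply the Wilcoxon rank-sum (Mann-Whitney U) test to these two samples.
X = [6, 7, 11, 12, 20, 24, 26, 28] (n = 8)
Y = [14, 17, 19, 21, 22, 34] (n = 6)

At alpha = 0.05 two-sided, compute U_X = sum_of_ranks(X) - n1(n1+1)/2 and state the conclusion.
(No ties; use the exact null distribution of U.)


Step 1: Combine and sort all 14 observations; assign midranks.
sorted (value, group): (6,X), (7,X), (11,X), (12,X), (14,Y), (17,Y), (19,Y), (20,X), (21,Y), (22,Y), (24,X), (26,X), (28,X), (34,Y)
ranks: 6->1, 7->2, 11->3, 12->4, 14->5, 17->6, 19->7, 20->8, 21->9, 22->10, 24->11, 26->12, 28->13, 34->14
Step 2: Rank sum for X: R1 = 1 + 2 + 3 + 4 + 8 + 11 + 12 + 13 = 54.
Step 3: U_X = R1 - n1(n1+1)/2 = 54 - 8*9/2 = 54 - 36 = 18.
       U_Y = n1*n2 - U_X = 48 - 18 = 30.
Step 4: No ties, so the exact null distribution of U (based on enumerating the C(14,8) = 3003 equally likely rank assignments) gives the two-sided p-value.
Step 5: p-value = 0.490842; compare to alpha = 0.05. fail to reject H0.

U_X = 18, p = 0.490842, fail to reject H0 at alpha = 0.05.


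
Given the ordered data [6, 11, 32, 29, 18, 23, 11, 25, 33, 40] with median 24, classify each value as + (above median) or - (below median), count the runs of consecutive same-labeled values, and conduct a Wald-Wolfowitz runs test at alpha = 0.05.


Step 1: Compute median = 24; label A = above, B = below.
Labels in order: BBAABBBAAA  (n_A = 5, n_B = 5)
Step 2: Count runs R = 4.
Step 3: Under H0 (random ordering), E[R] = 2*n_A*n_B/(n_A+n_B) + 1 = 2*5*5/10 + 1 = 6.0000.
        Var[R] = 2*n_A*n_B*(2*n_A*n_B - n_A - n_B) / ((n_A+n_B)^2 * (n_A+n_B-1)) = 2000/900 = 2.2222.
        SD[R] = 1.4907.
Step 4: Continuity-corrected z = (R + 0.5 - E[R]) / SD[R] = (4 + 0.5 - 6.0000) / 1.4907 = -1.0062.
Step 5: Two-sided p-value via normal approximation = 2*(1 - Phi(|z|)) = 0.314305.
Step 6: alpha = 0.05. fail to reject H0.

R = 4, z = -1.0062, p = 0.314305, fail to reject H0.


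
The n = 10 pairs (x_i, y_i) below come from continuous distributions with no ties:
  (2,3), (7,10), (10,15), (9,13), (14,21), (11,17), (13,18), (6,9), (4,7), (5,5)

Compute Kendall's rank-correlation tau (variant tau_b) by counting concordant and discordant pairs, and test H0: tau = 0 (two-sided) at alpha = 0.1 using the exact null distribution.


Step 1: Enumerate the 45 unordered pairs (i,j) with i<j and classify each by sign(x_j-x_i) * sign(y_j-y_i).
  (1,2):dx=+5,dy=+7->C; (1,3):dx=+8,dy=+12->C; (1,4):dx=+7,dy=+10->C; (1,5):dx=+12,dy=+18->C
  (1,6):dx=+9,dy=+14->C; (1,7):dx=+11,dy=+15->C; (1,8):dx=+4,dy=+6->C; (1,9):dx=+2,dy=+4->C
  (1,10):dx=+3,dy=+2->C; (2,3):dx=+3,dy=+5->C; (2,4):dx=+2,dy=+3->C; (2,5):dx=+7,dy=+11->C
  (2,6):dx=+4,dy=+7->C; (2,7):dx=+6,dy=+8->C; (2,8):dx=-1,dy=-1->C; (2,9):dx=-3,dy=-3->C
  (2,10):dx=-2,dy=-5->C; (3,4):dx=-1,dy=-2->C; (3,5):dx=+4,dy=+6->C; (3,6):dx=+1,dy=+2->C
  (3,7):dx=+3,dy=+3->C; (3,8):dx=-4,dy=-6->C; (3,9):dx=-6,dy=-8->C; (3,10):dx=-5,dy=-10->C
  (4,5):dx=+5,dy=+8->C; (4,6):dx=+2,dy=+4->C; (4,7):dx=+4,dy=+5->C; (4,8):dx=-3,dy=-4->C
  (4,9):dx=-5,dy=-6->C; (4,10):dx=-4,dy=-8->C; (5,6):dx=-3,dy=-4->C; (5,7):dx=-1,dy=-3->C
  (5,8):dx=-8,dy=-12->C; (5,9):dx=-10,dy=-14->C; (5,10):dx=-9,dy=-16->C; (6,7):dx=+2,dy=+1->C
  (6,8):dx=-5,dy=-8->C; (6,9):dx=-7,dy=-10->C; (6,10):dx=-6,dy=-12->C; (7,8):dx=-7,dy=-9->C
  (7,9):dx=-9,dy=-11->C; (7,10):dx=-8,dy=-13->C; (8,9):dx=-2,dy=-2->C; (8,10):dx=-1,dy=-4->C
  (9,10):dx=+1,dy=-2->D
Step 2: C = 44, D = 1, total pairs = 45.
Step 3: tau = (C - D)/(n(n-1)/2) = (44 - 1)/45 = 0.955556.
Step 4: Exact two-sided p-value (enumerate n! = 3628800 permutations of y under H0): p = 0.000006.
Step 5: alpha = 0.1. reject H0.

tau_b = 0.9556 (C=44, D=1), p = 0.000006, reject H0.


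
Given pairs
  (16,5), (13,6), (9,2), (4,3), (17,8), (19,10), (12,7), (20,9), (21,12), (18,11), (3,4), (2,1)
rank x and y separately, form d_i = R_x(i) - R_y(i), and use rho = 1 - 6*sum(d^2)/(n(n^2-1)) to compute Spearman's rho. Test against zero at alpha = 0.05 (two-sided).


Step 1: Rank x and y separately (midranks; no ties here).
rank(x): 16->7, 13->6, 9->4, 4->3, 17->8, 19->10, 12->5, 20->11, 21->12, 18->9, 3->2, 2->1
rank(y): 5->5, 6->6, 2->2, 3->3, 8->8, 10->10, 7->7, 9->9, 12->12, 11->11, 4->4, 1->1
Step 2: d_i = R_x(i) - R_y(i); compute d_i^2.
  (7-5)^2=4, (6-6)^2=0, (4-2)^2=4, (3-3)^2=0, (8-8)^2=0, (10-10)^2=0, (5-7)^2=4, (11-9)^2=4, (12-12)^2=0, (9-11)^2=4, (2-4)^2=4, (1-1)^2=0
sum(d^2) = 24.
Step 3: rho = 1 - 6*24 / (12*(12^2 - 1)) = 1 - 144/1716 = 0.916084.
Step 4: Under H0, t = rho * sqrt((n-2)/(1-rho^2)) = 7.2245 ~ t(10).
Step 5: Two-sided p-value from the t-distribution with 10 df = 0.000028.
Step 6: alpha = 0.05. reject H0.

rho = 0.9161, p = 0.000028, reject H0 at alpha = 0.05.


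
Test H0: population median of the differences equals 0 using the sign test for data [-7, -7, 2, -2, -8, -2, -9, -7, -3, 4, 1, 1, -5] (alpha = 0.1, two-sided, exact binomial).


Step 1: Discard zero differences. Original n = 13; n_eff = number of nonzero differences = 13.
Nonzero differences (with sign): -7, -7, +2, -2, -8, -2, -9, -7, -3, +4, +1, +1, -5
Step 2: Count signs: positive = 4, negative = 9.
Step 3: Under H0: P(positive) = 0.5, so the number of positives S ~ Bin(13, 0.5).
Step 4: Two-sided exact p-value = sum of Bin(13,0.5) probabilities at or below the observed probability = 0.266846.
Step 5: alpha = 0.1. fail to reject H0.

n_eff = 13, pos = 4, neg = 9, p = 0.266846, fail to reject H0.


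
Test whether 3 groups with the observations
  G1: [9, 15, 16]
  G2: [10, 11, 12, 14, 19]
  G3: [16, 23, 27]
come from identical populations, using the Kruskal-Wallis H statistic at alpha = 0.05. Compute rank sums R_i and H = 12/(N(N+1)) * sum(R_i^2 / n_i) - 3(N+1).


Step 1: Combine all N = 11 observations and assign midranks.
sorted (value, group, rank): (9,G1,1), (10,G2,2), (11,G2,3), (12,G2,4), (14,G2,5), (15,G1,6), (16,G1,7.5), (16,G3,7.5), (19,G2,9), (23,G3,10), (27,G3,11)
Step 2: Sum ranks within each group.
R_1 = 14.5 (n_1 = 3)
R_2 = 23 (n_2 = 5)
R_3 = 28.5 (n_3 = 3)
Step 3: H = 12/(N(N+1)) * sum(R_i^2/n_i) - 3(N+1)
     = 12/(11*12) * (14.5^2/3 + 23^2/5 + 28.5^2/3) - 3*12
     = 0.090909 * 446.633 - 36
     = 4.603030.
Step 4: Ties present; correction factor C = 1 - 6/(11^3 - 11) = 0.995455. Corrected H = 4.603030 / 0.995455 = 4.624049.
Step 5: Under H0, H ~ chi^2(2); p-value = 0.099061.
Step 6: alpha = 0.05. fail to reject H0.

H = 4.6240, df = 2, p = 0.099061, fail to reject H0.


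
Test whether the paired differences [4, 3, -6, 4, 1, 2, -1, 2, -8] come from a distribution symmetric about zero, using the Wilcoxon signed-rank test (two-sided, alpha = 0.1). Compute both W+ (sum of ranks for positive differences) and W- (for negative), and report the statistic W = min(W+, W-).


Step 1: Drop any zero differences (none here) and take |d_i|.
|d| = [4, 3, 6, 4, 1, 2, 1, 2, 8]
Step 2: Midrank |d_i| (ties get averaged ranks).
ranks: |4|->6.5, |3|->5, |6|->8, |4|->6.5, |1|->1.5, |2|->3.5, |1|->1.5, |2|->3.5, |8|->9
Step 3: Attach original signs; sum ranks with positive sign and with negative sign.
W+ = 6.5 + 5 + 6.5 + 1.5 + 3.5 + 3.5 = 26.5
W- = 8 + 1.5 + 9 = 18.5
(Check: W+ + W- = 45 should equal n(n+1)/2 = 45.)
Step 4: Test statistic W = min(W+, W-) = 18.5.
Step 5: Ties in |d|, so use the tie-corrected normal approximation.
        E[W] = n(n+1)/4 = 9*10/4 = 22.5.
        Tie groups: |d|=1 (t=2), |d|=2 (t=2), |d|=4 (t=2); sum(t^3 - t) = 18.
        Var[W] = n(n+1)(2n+1)/24 - sum(t^3-t)/48 = 1710/24 - 18/48 = 70.875.
        z = (W - E[W]) / sqrt(Var[W]) = (18.5 - 22.5) / 8.4187 = -0.4751.
        Two-sided p = 2*Phi(z) = 0.634694.
Step 6: alpha = 0.1. fail to reject H0.

W+ = 26.5, W- = 18.5, W = min = 18.5, p = 0.634694, fail to reject H0.


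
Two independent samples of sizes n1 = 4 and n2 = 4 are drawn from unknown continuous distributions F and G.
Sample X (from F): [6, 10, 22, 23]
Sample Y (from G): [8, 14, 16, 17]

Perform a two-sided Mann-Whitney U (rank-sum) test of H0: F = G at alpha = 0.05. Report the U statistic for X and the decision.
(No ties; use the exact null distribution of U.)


Step 1: Combine and sort all 8 observations; assign midranks.
sorted (value, group): (6,X), (8,Y), (10,X), (14,Y), (16,Y), (17,Y), (22,X), (23,X)
ranks: 6->1, 8->2, 10->3, 14->4, 16->5, 17->6, 22->7, 23->8
Step 2: Rank sum for X: R1 = 1 + 3 + 7 + 8 = 19.
Step 3: U_X = R1 - n1(n1+1)/2 = 19 - 4*5/2 = 19 - 10 = 9.
       U_Y = n1*n2 - U_X = 16 - 9 = 7.
Step 4: No ties, so the exact null distribution of U (based on enumerating the C(8,4) = 70 equally likely rank assignments) gives the two-sided p-value.
Step 5: p-value = 0.885714; compare to alpha = 0.05. fail to reject H0.

U_X = 9, p = 0.885714, fail to reject H0 at alpha = 0.05.


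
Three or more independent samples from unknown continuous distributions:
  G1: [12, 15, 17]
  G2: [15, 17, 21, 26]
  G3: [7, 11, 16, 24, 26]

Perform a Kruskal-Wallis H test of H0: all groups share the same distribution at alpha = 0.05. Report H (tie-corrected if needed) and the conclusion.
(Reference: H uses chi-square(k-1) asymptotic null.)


Step 1: Combine all N = 12 observations and assign midranks.
sorted (value, group, rank): (7,G3,1), (11,G3,2), (12,G1,3), (15,G1,4.5), (15,G2,4.5), (16,G3,6), (17,G1,7.5), (17,G2,7.5), (21,G2,9), (24,G3,10), (26,G2,11.5), (26,G3,11.5)
Step 2: Sum ranks within each group.
R_1 = 15 (n_1 = 3)
R_2 = 32.5 (n_2 = 4)
R_3 = 30.5 (n_3 = 5)
Step 3: H = 12/(N(N+1)) * sum(R_i^2/n_i) - 3(N+1)
     = 12/(12*13) * (15^2/3 + 32.5^2/4 + 30.5^2/5) - 3*13
     = 0.076923 * 525.112 - 39
     = 1.393269.
Step 4: Ties present; correction factor C = 1 - 18/(12^3 - 12) = 0.989510. Corrected H = 1.393269 / 0.989510 = 1.408039.
Step 5: Under H0, H ~ chi^2(2); p-value = 0.494593.
Step 6: alpha = 0.05. fail to reject H0.

H = 1.4080, df = 2, p = 0.494593, fail to reject H0.


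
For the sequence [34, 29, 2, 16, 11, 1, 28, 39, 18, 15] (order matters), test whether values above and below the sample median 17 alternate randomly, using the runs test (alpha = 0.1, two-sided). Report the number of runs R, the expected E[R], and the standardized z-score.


Step 1: Compute median = 17; label A = above, B = below.
Labels in order: AABBBBAAAB  (n_A = 5, n_B = 5)
Step 2: Count runs R = 4.
Step 3: Under H0 (random ordering), E[R] = 2*n_A*n_B/(n_A+n_B) + 1 = 2*5*5/10 + 1 = 6.0000.
        Var[R] = 2*n_A*n_B*(2*n_A*n_B - n_A - n_B) / ((n_A+n_B)^2 * (n_A+n_B-1)) = 2000/900 = 2.2222.
        SD[R] = 1.4907.
Step 4: Continuity-corrected z = (R + 0.5 - E[R]) / SD[R] = (4 + 0.5 - 6.0000) / 1.4907 = -1.0062.
Step 5: Two-sided p-value via normal approximation = 2*(1 - Phi(|z|)) = 0.314305.
Step 6: alpha = 0.1. fail to reject H0.

R = 4, z = -1.0062, p = 0.314305, fail to reject H0.


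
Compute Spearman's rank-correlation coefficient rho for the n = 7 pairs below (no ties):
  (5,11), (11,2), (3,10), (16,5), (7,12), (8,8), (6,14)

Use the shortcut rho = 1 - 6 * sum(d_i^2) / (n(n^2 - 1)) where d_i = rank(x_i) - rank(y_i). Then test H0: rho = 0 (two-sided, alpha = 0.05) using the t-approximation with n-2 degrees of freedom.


Step 1: Rank x and y separately (midranks; no ties here).
rank(x): 5->2, 11->6, 3->1, 16->7, 7->4, 8->5, 6->3
rank(y): 11->5, 2->1, 10->4, 5->2, 12->6, 8->3, 14->7
Step 2: d_i = R_x(i) - R_y(i); compute d_i^2.
  (2-5)^2=9, (6-1)^2=25, (1-4)^2=9, (7-2)^2=25, (4-6)^2=4, (5-3)^2=4, (3-7)^2=16
sum(d^2) = 92.
Step 3: rho = 1 - 6*92 / (7*(7^2 - 1)) = 1 - 552/336 = -0.642857.
Step 4: Under H0, t = rho * sqrt((n-2)/(1-rho^2)) = -1.8766 ~ t(5).
Step 5: Two-sided p-value from the t-distribution with 5 df = 0.119392.
Step 6: alpha = 0.05. fail to reject H0.

rho = -0.6429, p = 0.119392, fail to reject H0 at alpha = 0.05.


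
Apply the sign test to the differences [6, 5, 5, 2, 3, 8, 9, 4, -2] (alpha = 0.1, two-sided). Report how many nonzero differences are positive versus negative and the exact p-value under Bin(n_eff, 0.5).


Step 1: Discard zero differences. Original n = 9; n_eff = number of nonzero differences = 9.
Nonzero differences (with sign): +6, +5, +5, +2, +3, +8, +9, +4, -2
Step 2: Count signs: positive = 8, negative = 1.
Step 3: Under H0: P(positive) = 0.5, so the number of positives S ~ Bin(9, 0.5).
Step 4: Two-sided exact p-value = sum of Bin(9,0.5) probabilities at or below the observed probability = 0.039062.
Step 5: alpha = 0.1. reject H0.

n_eff = 9, pos = 8, neg = 1, p = 0.039062, reject H0.


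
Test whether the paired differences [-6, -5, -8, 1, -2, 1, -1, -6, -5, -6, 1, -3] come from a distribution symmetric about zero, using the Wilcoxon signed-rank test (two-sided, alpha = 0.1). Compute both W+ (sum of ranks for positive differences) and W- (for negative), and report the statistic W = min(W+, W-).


Step 1: Drop any zero differences (none here) and take |d_i|.
|d| = [6, 5, 8, 1, 2, 1, 1, 6, 5, 6, 1, 3]
Step 2: Midrank |d_i| (ties get averaged ranks).
ranks: |6|->10, |5|->7.5, |8|->12, |1|->2.5, |2|->5, |1|->2.5, |1|->2.5, |6|->10, |5|->7.5, |6|->10, |1|->2.5, |3|->6
Step 3: Attach original signs; sum ranks with positive sign and with negative sign.
W+ = 2.5 + 2.5 + 2.5 = 7.5
W- = 10 + 7.5 + 12 + 5 + 2.5 + 10 + 7.5 + 10 + 6 = 70.5
(Check: W+ + W- = 78 should equal n(n+1)/2 = 78.)
Step 4: Test statistic W = min(W+, W-) = 7.5.
Step 5: Ties in |d|, so use the tie-corrected normal approximation.
        E[W] = n(n+1)/4 = 12*13/4 = 39.
        Tie groups: |d|=1 (t=4), |d|=5 (t=2), |d|=6 (t=3); sum(t^3 - t) = 90.
        Var[W] = n(n+1)(2n+1)/24 - sum(t^3-t)/48 = 3900/24 - 90/48 = 160.625.
        z = (W - E[W]) / sqrt(Var[W]) = (7.5 - 39) / 12.6738 = -2.4854.
        Two-sided p = 2*Phi(z) = 0.012939.
Step 6: alpha = 0.1. reject H0.

W+ = 7.5, W- = 70.5, W = min = 7.5, p = 0.012939, reject H0.


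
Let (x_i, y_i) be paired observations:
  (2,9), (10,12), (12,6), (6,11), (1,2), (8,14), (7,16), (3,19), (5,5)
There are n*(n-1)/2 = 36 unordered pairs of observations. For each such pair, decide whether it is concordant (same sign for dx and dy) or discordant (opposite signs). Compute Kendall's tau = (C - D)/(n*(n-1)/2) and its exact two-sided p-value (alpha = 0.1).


Step 1: Enumerate the 36 unordered pairs (i,j) with i<j and classify each by sign(x_j-x_i) * sign(y_j-y_i).
  (1,2):dx=+8,dy=+3->C; (1,3):dx=+10,dy=-3->D; (1,4):dx=+4,dy=+2->C; (1,5):dx=-1,dy=-7->C
  (1,6):dx=+6,dy=+5->C; (1,7):dx=+5,dy=+7->C; (1,8):dx=+1,dy=+10->C; (1,9):dx=+3,dy=-4->D
  (2,3):dx=+2,dy=-6->D; (2,4):dx=-4,dy=-1->C; (2,5):dx=-9,dy=-10->C; (2,6):dx=-2,dy=+2->D
  (2,7):dx=-3,dy=+4->D; (2,8):dx=-7,dy=+7->D; (2,9):dx=-5,dy=-7->C; (3,4):dx=-6,dy=+5->D
  (3,5):dx=-11,dy=-4->C; (3,6):dx=-4,dy=+8->D; (3,7):dx=-5,dy=+10->D; (3,8):dx=-9,dy=+13->D
  (3,9):dx=-7,dy=-1->C; (4,5):dx=-5,dy=-9->C; (4,6):dx=+2,dy=+3->C; (4,7):dx=+1,dy=+5->C
  (4,8):dx=-3,dy=+8->D; (4,9):dx=-1,dy=-6->C; (5,6):dx=+7,dy=+12->C; (5,7):dx=+6,dy=+14->C
  (5,8):dx=+2,dy=+17->C; (5,9):dx=+4,dy=+3->C; (6,7):dx=-1,dy=+2->D; (6,8):dx=-5,dy=+5->D
  (6,9):dx=-3,dy=-9->C; (7,8):dx=-4,dy=+3->D; (7,9):dx=-2,dy=-11->C; (8,9):dx=+2,dy=-14->D
Step 2: C = 21, D = 15, total pairs = 36.
Step 3: tau = (C - D)/(n(n-1)/2) = (21 - 15)/36 = 0.166667.
Step 4: Exact two-sided p-value (enumerate n! = 362880 permutations of y under H0): p = 0.612202.
Step 5: alpha = 0.1. fail to reject H0.

tau_b = 0.1667 (C=21, D=15), p = 0.612202, fail to reject H0.


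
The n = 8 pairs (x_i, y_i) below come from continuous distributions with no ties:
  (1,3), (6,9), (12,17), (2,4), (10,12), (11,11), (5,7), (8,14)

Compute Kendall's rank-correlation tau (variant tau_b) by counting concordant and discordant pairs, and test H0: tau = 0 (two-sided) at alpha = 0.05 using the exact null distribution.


Step 1: Enumerate the 28 unordered pairs (i,j) with i<j and classify each by sign(x_j-x_i) * sign(y_j-y_i).
  (1,2):dx=+5,dy=+6->C; (1,3):dx=+11,dy=+14->C; (1,4):dx=+1,dy=+1->C; (1,5):dx=+9,dy=+9->C
  (1,6):dx=+10,dy=+8->C; (1,7):dx=+4,dy=+4->C; (1,8):dx=+7,dy=+11->C; (2,3):dx=+6,dy=+8->C
  (2,4):dx=-4,dy=-5->C; (2,5):dx=+4,dy=+3->C; (2,6):dx=+5,dy=+2->C; (2,7):dx=-1,dy=-2->C
  (2,8):dx=+2,dy=+5->C; (3,4):dx=-10,dy=-13->C; (3,5):dx=-2,dy=-5->C; (3,6):dx=-1,dy=-6->C
  (3,7):dx=-7,dy=-10->C; (3,8):dx=-4,dy=-3->C; (4,5):dx=+8,dy=+8->C; (4,6):dx=+9,dy=+7->C
  (4,7):dx=+3,dy=+3->C; (4,8):dx=+6,dy=+10->C; (5,6):dx=+1,dy=-1->D; (5,7):dx=-5,dy=-5->C
  (5,8):dx=-2,dy=+2->D; (6,7):dx=-6,dy=-4->C; (6,8):dx=-3,dy=+3->D; (7,8):dx=+3,dy=+7->C
Step 2: C = 25, D = 3, total pairs = 28.
Step 3: tau = (C - D)/(n(n-1)/2) = (25 - 3)/28 = 0.785714.
Step 4: Exact two-sided p-value (enumerate n! = 40320 permutations of y under H0): p = 0.005506.
Step 5: alpha = 0.05. reject H0.

tau_b = 0.7857 (C=25, D=3), p = 0.005506, reject H0.


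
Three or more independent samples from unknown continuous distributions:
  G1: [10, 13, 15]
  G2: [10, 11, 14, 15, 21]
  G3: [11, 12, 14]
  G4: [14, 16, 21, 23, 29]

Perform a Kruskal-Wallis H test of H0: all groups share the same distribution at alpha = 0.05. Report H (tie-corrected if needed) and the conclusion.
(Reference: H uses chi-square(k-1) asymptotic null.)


Step 1: Combine all N = 16 observations and assign midranks.
sorted (value, group, rank): (10,G1,1.5), (10,G2,1.5), (11,G2,3.5), (11,G3,3.5), (12,G3,5), (13,G1,6), (14,G2,8), (14,G3,8), (14,G4,8), (15,G1,10.5), (15,G2,10.5), (16,G4,12), (21,G2,13.5), (21,G4,13.5), (23,G4,15), (29,G4,16)
Step 2: Sum ranks within each group.
R_1 = 18 (n_1 = 3)
R_2 = 37 (n_2 = 5)
R_3 = 16.5 (n_3 = 3)
R_4 = 64.5 (n_4 = 5)
Step 3: H = 12/(N(N+1)) * sum(R_i^2/n_i) - 3(N+1)
     = 12/(16*17) * (18^2/3 + 37^2/5 + 16.5^2/3 + 64.5^2/5) - 3*17
     = 0.044118 * 1304.6 - 51
     = 6.555882.
Step 4: Ties present; correction factor C = 1 - 48/(16^3 - 16) = 0.988235. Corrected H = 6.555882 / 0.988235 = 6.633929.
Step 5: Under H0, H ~ chi^2(3); p-value = 0.084528.
Step 6: alpha = 0.05. fail to reject H0.

H = 6.6339, df = 3, p = 0.084528, fail to reject H0.


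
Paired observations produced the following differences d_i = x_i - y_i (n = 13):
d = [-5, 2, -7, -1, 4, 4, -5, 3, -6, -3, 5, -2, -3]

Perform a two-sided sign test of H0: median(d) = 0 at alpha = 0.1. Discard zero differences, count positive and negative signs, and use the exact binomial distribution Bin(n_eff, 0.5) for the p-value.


Step 1: Discard zero differences. Original n = 13; n_eff = number of nonzero differences = 13.
Nonzero differences (with sign): -5, +2, -7, -1, +4, +4, -5, +3, -6, -3, +5, -2, -3
Step 2: Count signs: positive = 5, negative = 8.
Step 3: Under H0: P(positive) = 0.5, so the number of positives S ~ Bin(13, 0.5).
Step 4: Two-sided exact p-value = sum of Bin(13,0.5) probabilities at or below the observed probability = 0.581055.
Step 5: alpha = 0.1. fail to reject H0.

n_eff = 13, pos = 5, neg = 8, p = 0.581055, fail to reject H0.


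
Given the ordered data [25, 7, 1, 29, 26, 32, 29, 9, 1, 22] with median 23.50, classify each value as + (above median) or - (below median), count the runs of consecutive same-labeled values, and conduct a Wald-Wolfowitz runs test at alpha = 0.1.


Step 1: Compute median = 23.50; label A = above, B = below.
Labels in order: ABBAAAABBB  (n_A = 5, n_B = 5)
Step 2: Count runs R = 4.
Step 3: Under H0 (random ordering), E[R] = 2*n_A*n_B/(n_A+n_B) + 1 = 2*5*5/10 + 1 = 6.0000.
        Var[R] = 2*n_A*n_B*(2*n_A*n_B - n_A - n_B) / ((n_A+n_B)^2 * (n_A+n_B-1)) = 2000/900 = 2.2222.
        SD[R] = 1.4907.
Step 4: Continuity-corrected z = (R + 0.5 - E[R]) / SD[R] = (4 + 0.5 - 6.0000) / 1.4907 = -1.0062.
Step 5: Two-sided p-value via normal approximation = 2*(1 - Phi(|z|)) = 0.314305.
Step 6: alpha = 0.1. fail to reject H0.

R = 4, z = -1.0062, p = 0.314305, fail to reject H0.


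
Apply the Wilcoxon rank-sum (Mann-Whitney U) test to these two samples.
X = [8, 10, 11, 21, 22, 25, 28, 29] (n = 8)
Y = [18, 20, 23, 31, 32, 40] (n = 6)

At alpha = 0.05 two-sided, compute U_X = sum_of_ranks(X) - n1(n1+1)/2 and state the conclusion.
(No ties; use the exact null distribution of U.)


Step 1: Combine and sort all 14 observations; assign midranks.
sorted (value, group): (8,X), (10,X), (11,X), (18,Y), (20,Y), (21,X), (22,X), (23,Y), (25,X), (28,X), (29,X), (31,Y), (32,Y), (40,Y)
ranks: 8->1, 10->2, 11->3, 18->4, 20->5, 21->6, 22->7, 23->8, 25->9, 28->10, 29->11, 31->12, 32->13, 40->14
Step 2: Rank sum for X: R1 = 1 + 2 + 3 + 6 + 7 + 9 + 10 + 11 = 49.
Step 3: U_X = R1 - n1(n1+1)/2 = 49 - 8*9/2 = 49 - 36 = 13.
       U_Y = n1*n2 - U_X = 48 - 13 = 35.
Step 4: No ties, so the exact null distribution of U (based on enumerating the C(14,8) = 3003 equally likely rank assignments) gives the two-sided p-value.
Step 5: p-value = 0.181152; compare to alpha = 0.05. fail to reject H0.

U_X = 13, p = 0.181152, fail to reject H0 at alpha = 0.05.


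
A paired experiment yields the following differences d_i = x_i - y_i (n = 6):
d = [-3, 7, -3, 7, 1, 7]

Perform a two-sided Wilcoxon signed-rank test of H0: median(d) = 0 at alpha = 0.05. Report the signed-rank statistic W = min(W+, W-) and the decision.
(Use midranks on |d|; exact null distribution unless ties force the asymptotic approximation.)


Step 1: Drop any zero differences (none here) and take |d_i|.
|d| = [3, 7, 3, 7, 1, 7]
Step 2: Midrank |d_i| (ties get averaged ranks).
ranks: |3|->2.5, |7|->5, |3|->2.5, |7|->5, |1|->1, |7|->5
Step 3: Attach original signs; sum ranks with positive sign and with negative sign.
W+ = 5 + 5 + 1 + 5 = 16
W- = 2.5 + 2.5 = 5
(Check: W+ + W- = 21 should equal n(n+1)/2 = 21.)
Step 4: Test statistic W = min(W+, W-) = 5.
Step 5: Ties in |d|, so use the tie-corrected normal approximation.
        E[W] = n(n+1)/4 = 6*7/4 = 10.5.
        Tie groups: |d|=3 (t=2), |d|=7 (t=3); sum(t^3 - t) = 30.
        Var[W] = n(n+1)(2n+1)/24 - sum(t^3-t)/48 = 546/24 - 30/48 = 22.125.
        z = (W - E[W]) / sqrt(Var[W]) = (5 - 10.5) / 4.7037 = -1.1693.
        Two-sided p = 2*Phi(z) = 0.242288.
Step 6: alpha = 0.05. fail to reject H0.

W+ = 16, W- = 5, W = min = 5, p = 0.242288, fail to reject H0.


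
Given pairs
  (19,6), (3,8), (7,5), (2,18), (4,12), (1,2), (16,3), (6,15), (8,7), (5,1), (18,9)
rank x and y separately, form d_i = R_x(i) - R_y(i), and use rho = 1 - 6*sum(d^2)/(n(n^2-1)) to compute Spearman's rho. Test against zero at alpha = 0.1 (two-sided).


Step 1: Rank x and y separately (midranks; no ties here).
rank(x): 19->11, 3->3, 7->7, 2->2, 4->4, 1->1, 16->9, 6->6, 8->8, 5->5, 18->10
rank(y): 6->5, 8->7, 5->4, 18->11, 12->9, 2->2, 3->3, 15->10, 7->6, 1->1, 9->8
Step 2: d_i = R_x(i) - R_y(i); compute d_i^2.
  (11-5)^2=36, (3-7)^2=16, (7-4)^2=9, (2-11)^2=81, (4-9)^2=25, (1-2)^2=1, (9-3)^2=36, (6-10)^2=16, (8-6)^2=4, (5-1)^2=16, (10-8)^2=4
sum(d^2) = 244.
Step 3: rho = 1 - 6*244 / (11*(11^2 - 1)) = 1 - 1464/1320 = -0.109091.
Step 4: Under H0, t = rho * sqrt((n-2)/(1-rho^2)) = -0.3292 ~ t(9).
Step 5: Two-sided p-value from the t-distribution with 9 df = 0.749509.
Step 6: alpha = 0.1. fail to reject H0.

rho = -0.1091, p = 0.749509, fail to reject H0 at alpha = 0.1.


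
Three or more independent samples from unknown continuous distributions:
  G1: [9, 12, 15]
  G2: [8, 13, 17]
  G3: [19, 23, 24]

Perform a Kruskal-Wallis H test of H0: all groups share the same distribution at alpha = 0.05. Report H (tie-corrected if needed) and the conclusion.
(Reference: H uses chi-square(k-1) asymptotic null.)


Step 1: Combine all N = 9 observations and assign midranks.
sorted (value, group, rank): (8,G2,1), (9,G1,2), (12,G1,3), (13,G2,4), (15,G1,5), (17,G2,6), (19,G3,7), (23,G3,8), (24,G3,9)
Step 2: Sum ranks within each group.
R_1 = 10 (n_1 = 3)
R_2 = 11 (n_2 = 3)
R_3 = 24 (n_3 = 3)
Step 3: H = 12/(N(N+1)) * sum(R_i^2/n_i) - 3(N+1)
     = 12/(9*10) * (10^2/3 + 11^2/3 + 24^2/3) - 3*10
     = 0.133333 * 265.667 - 30
     = 5.422222.
Step 4: No ties, so H is used without correction.
Step 5: Under H0, H ~ chi^2(2); p-value = 0.066463.
Step 6: alpha = 0.05. fail to reject H0.

H = 5.4222, df = 2, p = 0.066463, fail to reject H0.


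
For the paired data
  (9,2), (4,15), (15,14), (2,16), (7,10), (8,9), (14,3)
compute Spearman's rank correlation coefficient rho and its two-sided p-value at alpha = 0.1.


Step 1: Rank x and y separately (midranks; no ties here).
rank(x): 9->5, 4->2, 15->7, 2->1, 7->3, 8->4, 14->6
rank(y): 2->1, 15->6, 14->5, 16->7, 10->4, 9->3, 3->2
Step 2: d_i = R_x(i) - R_y(i); compute d_i^2.
  (5-1)^2=16, (2-6)^2=16, (7-5)^2=4, (1-7)^2=36, (3-4)^2=1, (4-3)^2=1, (6-2)^2=16
sum(d^2) = 90.
Step 3: rho = 1 - 6*90 / (7*(7^2 - 1)) = 1 - 540/336 = -0.607143.
Step 4: Under H0, t = rho * sqrt((n-2)/(1-rho^2)) = -1.7086 ~ t(5).
Step 5: Two-sided p-value from the t-distribution with 5 df = 0.148231.
Step 6: alpha = 0.1. fail to reject H0.

rho = -0.6071, p = 0.148231, fail to reject H0 at alpha = 0.1.


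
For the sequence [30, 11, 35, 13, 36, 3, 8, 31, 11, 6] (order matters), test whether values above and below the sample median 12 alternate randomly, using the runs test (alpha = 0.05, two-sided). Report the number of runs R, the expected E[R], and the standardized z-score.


Step 1: Compute median = 12; label A = above, B = below.
Labels in order: ABAAABBABB  (n_A = 5, n_B = 5)
Step 2: Count runs R = 6.
Step 3: Under H0 (random ordering), E[R] = 2*n_A*n_B/(n_A+n_B) + 1 = 2*5*5/10 + 1 = 6.0000.
        Var[R] = 2*n_A*n_B*(2*n_A*n_B - n_A - n_B) / ((n_A+n_B)^2 * (n_A+n_B-1)) = 2000/900 = 2.2222.
        SD[R] = 1.4907.
Step 4: R = E[R], so z = 0 with no continuity correction.
Step 5: Two-sided p-value via normal approximation = 2*(1 - Phi(|z|)) = 1.000000.
Step 6: alpha = 0.05. fail to reject H0.

R = 6, z = 0.0000, p = 1.000000, fail to reject H0.


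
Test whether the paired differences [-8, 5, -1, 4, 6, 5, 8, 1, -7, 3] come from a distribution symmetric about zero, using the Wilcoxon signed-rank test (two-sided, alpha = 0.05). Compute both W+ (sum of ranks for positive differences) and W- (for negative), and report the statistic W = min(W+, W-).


Step 1: Drop any zero differences (none here) and take |d_i|.
|d| = [8, 5, 1, 4, 6, 5, 8, 1, 7, 3]
Step 2: Midrank |d_i| (ties get averaged ranks).
ranks: |8|->9.5, |5|->5.5, |1|->1.5, |4|->4, |6|->7, |5|->5.5, |8|->9.5, |1|->1.5, |7|->8, |3|->3
Step 3: Attach original signs; sum ranks with positive sign and with negative sign.
W+ = 5.5 + 4 + 7 + 5.5 + 9.5 + 1.5 + 3 = 36
W- = 9.5 + 1.5 + 8 = 19
(Check: W+ + W- = 55 should equal n(n+1)/2 = 55.)
Step 4: Test statistic W = min(W+, W-) = 19.
Step 5: Ties in |d|, so use the tie-corrected normal approximation.
        E[W] = n(n+1)/4 = 10*11/4 = 27.5.
        Tie groups: |d|=1 (t=2), |d|=5 (t=2), |d|=8 (t=2); sum(t^3 - t) = 18.
        Var[W] = n(n+1)(2n+1)/24 - sum(t^3-t)/48 = 2310/24 - 18/48 = 95.875.
        z = (W - E[W]) / sqrt(Var[W]) = (19 - 27.5) / 9.7916 = -0.8681.
        Two-sided p = 2*Phi(z) = 0.385343.
Step 6: alpha = 0.05. fail to reject H0.

W+ = 36, W- = 19, W = min = 19, p = 0.385343, fail to reject H0.


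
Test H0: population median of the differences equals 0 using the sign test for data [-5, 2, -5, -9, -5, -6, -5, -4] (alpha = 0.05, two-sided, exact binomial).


Step 1: Discard zero differences. Original n = 8; n_eff = number of nonzero differences = 8.
Nonzero differences (with sign): -5, +2, -5, -9, -5, -6, -5, -4
Step 2: Count signs: positive = 1, negative = 7.
Step 3: Under H0: P(positive) = 0.5, so the number of positives S ~ Bin(8, 0.5).
Step 4: Two-sided exact p-value = sum of Bin(8,0.5) probabilities at or below the observed probability = 0.070312.
Step 5: alpha = 0.05. fail to reject H0.

n_eff = 8, pos = 1, neg = 7, p = 0.070312, fail to reject H0.
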